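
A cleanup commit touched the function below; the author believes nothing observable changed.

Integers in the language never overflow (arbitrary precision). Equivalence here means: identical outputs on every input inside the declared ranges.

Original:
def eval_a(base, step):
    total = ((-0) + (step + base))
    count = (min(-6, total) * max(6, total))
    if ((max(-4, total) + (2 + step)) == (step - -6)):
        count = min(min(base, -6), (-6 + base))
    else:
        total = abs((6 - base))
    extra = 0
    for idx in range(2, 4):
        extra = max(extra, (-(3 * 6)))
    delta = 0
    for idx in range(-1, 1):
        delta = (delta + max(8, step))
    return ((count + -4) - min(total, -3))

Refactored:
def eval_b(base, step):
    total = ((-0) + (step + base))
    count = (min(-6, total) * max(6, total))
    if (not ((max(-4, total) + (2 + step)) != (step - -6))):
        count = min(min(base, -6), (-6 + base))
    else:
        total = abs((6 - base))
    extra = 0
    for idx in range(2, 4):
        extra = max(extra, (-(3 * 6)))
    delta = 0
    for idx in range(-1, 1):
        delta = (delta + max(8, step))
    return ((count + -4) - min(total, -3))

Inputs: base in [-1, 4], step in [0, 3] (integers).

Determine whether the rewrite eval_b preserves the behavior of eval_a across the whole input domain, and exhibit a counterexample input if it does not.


Changes here: comparison usage differs; also boolean connective usage differs; the full 24-point sweep finds no disagreement.
verdict: equivalent


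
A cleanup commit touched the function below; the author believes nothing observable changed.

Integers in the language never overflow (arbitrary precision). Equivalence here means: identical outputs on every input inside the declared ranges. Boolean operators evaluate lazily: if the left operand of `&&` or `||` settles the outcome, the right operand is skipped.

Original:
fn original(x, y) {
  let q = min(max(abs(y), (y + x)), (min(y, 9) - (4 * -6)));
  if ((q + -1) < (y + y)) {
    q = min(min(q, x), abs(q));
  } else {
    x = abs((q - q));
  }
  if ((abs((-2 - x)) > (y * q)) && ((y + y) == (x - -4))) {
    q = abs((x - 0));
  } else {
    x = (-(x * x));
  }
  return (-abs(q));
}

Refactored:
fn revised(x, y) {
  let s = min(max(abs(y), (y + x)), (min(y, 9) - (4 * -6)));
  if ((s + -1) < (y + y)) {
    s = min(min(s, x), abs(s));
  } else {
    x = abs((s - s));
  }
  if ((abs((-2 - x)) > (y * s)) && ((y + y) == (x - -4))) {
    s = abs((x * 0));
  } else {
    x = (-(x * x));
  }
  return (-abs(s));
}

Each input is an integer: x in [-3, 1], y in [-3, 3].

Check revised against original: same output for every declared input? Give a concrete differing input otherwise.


x=-2, y=1 yields -2 from original but 0 from revised.
verdict: not equivalent; witness: x=-2, y=1


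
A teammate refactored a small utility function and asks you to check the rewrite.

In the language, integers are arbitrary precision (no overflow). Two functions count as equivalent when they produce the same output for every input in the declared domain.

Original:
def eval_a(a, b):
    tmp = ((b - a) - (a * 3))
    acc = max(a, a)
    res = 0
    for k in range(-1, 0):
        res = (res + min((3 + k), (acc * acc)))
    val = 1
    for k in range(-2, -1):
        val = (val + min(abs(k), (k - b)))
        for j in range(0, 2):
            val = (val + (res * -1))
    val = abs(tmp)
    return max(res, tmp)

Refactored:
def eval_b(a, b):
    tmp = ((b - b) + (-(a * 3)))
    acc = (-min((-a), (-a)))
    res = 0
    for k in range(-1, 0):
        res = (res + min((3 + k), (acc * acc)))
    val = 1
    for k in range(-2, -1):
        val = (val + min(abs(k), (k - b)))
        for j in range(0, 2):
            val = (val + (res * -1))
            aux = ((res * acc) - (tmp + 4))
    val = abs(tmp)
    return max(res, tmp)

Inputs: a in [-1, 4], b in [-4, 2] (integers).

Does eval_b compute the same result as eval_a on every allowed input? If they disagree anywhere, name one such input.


Take a=-1, b=-4.
eval_a: tmp = 0; acc = -1; res = 0; [k=-1]; res = 1; val = 1; [k=-2]; val = 3; [j=0]; val = 2; [j=1]; val = 1; val = 0; return 1
eval_b: tmp = 3; acc = -1; res = 0; [k=-1]; res = 1; val = 1; [k=-2]; val = 3; [j=0]; val = 2; aux = -8; [j=1]; val = 1; aux = -8; val = 3; return 3
1 vs 3 — the two versions disagree here.
verdict: not equivalent; witness: a=-1, b=-4


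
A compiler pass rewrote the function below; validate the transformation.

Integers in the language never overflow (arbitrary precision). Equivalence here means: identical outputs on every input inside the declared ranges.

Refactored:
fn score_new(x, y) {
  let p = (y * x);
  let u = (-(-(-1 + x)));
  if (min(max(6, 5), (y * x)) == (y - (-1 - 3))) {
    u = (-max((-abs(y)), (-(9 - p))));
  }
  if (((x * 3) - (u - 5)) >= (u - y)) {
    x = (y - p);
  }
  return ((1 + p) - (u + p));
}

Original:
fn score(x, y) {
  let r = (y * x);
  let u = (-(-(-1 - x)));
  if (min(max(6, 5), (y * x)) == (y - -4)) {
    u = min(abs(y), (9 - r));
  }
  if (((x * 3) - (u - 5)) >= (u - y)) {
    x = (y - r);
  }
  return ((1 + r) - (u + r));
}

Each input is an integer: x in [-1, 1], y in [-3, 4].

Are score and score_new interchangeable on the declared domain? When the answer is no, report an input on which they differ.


These are not equivalent — on x=-1, y=-3 the outputs split (1 vs 3).
score: r := 3 | u := 0 | (min(max(6, 5), (y * x)) == (y - -4)): false | (((x * 3) - (u - 5)) >= (u - y)): false | result 1
score_new: p := 3 | u := -2 | (min(max(6, 5), (y * x)) == (y - (-1 - 3))): false | (((x * 3) - (u - 5)) >= (u - y)): true | x := -6 | result 3
verdict: not equivalent; witness: x=-1, y=-3


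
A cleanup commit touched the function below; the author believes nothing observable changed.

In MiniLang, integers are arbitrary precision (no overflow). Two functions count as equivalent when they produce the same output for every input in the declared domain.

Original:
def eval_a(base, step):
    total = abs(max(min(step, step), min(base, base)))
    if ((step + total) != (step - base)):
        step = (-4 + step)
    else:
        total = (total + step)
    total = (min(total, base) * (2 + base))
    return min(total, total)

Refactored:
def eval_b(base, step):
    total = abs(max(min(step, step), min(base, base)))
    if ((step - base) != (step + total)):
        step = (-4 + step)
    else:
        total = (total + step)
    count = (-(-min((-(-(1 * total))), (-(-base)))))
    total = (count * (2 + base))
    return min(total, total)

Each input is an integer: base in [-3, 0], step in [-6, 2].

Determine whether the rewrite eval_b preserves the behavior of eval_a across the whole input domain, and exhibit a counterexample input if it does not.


Differences: local variable names differ, plus constant usage differs, plus statement counts differ, plus arithmetic usage differs — yet all 36 inputs agree.
verdict: equivalent


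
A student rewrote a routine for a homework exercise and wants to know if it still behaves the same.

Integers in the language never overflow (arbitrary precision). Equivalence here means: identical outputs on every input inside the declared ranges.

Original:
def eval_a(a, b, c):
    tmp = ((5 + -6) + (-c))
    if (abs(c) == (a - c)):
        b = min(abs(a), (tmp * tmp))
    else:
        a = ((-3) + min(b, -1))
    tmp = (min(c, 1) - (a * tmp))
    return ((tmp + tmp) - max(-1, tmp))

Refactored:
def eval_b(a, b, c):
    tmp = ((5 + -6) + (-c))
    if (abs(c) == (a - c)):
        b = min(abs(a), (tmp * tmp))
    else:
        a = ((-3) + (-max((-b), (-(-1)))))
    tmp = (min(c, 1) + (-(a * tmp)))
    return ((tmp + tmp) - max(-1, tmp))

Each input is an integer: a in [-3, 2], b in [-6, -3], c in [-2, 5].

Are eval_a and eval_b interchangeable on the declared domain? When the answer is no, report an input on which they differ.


Equivalent — the differences include min/max/abs usage differs, plus arithmetic usage differs, yet no declared input distinguishes the two.
As a probe, take a=2, b=-4, c=-2: eval_a runs tmp becomes 1; next (abs(c) == (a - c)) evaluates to false; next a becomes -7; next tmp becomes 5; next final value 5; eval_b runs tmp becomes 1; next (abs(c) == (a - c)) evaluates to false; next a becomes -7; next tmp becomes 5; next final value 5; both end at 5.
Across all 192 domain points the two functions coincide.
verdict: equivalent


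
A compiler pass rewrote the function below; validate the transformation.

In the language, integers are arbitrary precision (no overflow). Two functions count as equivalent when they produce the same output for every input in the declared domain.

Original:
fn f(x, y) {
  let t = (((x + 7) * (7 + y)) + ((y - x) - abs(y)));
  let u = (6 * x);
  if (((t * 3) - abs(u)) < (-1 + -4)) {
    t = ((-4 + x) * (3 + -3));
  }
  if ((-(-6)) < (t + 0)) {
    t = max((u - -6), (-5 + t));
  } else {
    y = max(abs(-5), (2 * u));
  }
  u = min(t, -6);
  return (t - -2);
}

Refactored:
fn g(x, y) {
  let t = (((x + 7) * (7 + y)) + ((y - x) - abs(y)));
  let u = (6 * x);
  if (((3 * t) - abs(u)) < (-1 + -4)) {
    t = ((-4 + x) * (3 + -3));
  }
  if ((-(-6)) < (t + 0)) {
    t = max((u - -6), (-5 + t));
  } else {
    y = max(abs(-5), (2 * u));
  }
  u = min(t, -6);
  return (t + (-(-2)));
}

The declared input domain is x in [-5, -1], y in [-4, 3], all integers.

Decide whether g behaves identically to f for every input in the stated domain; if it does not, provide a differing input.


This is a faithful refactor — arithmetic usage differs, but the computed results match everywhere.
Spot check at x=-2, y=-4 — f: t=9, then u=-12, then (((t * 3) - abs(u)) < (-1 + -4)) is false, then ((-(-6)) < (t + 0)) is true, then t=4, then u=-6, then returns 6. g: t=9, then u=-12, then (((3 * t) - abs(u)) < (-1 + -4)) is false, then ((-(-6)) < (t + 0)) is true, then t=4, then u=-6, then returns 6. Both give 6.
An exhaustive pass over the 40 declared inputs shows identical outputs.
verdict: equivalent


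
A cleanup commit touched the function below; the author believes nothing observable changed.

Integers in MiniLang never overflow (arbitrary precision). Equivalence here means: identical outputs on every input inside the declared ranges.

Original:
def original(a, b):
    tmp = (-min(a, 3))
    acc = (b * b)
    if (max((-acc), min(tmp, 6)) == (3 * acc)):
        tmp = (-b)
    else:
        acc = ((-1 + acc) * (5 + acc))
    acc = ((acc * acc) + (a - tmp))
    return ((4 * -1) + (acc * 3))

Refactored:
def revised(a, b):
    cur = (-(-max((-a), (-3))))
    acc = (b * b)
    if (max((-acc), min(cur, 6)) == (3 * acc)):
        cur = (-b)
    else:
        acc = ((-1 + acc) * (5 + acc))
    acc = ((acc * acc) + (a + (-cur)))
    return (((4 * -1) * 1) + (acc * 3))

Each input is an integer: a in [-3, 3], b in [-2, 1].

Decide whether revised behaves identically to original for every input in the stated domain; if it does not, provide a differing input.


Side by side, the visible changes include: arithmetic usage differs, plus min/max/abs usage differs, plus local variable names differ, plus constant usage differs.
Spot check at a=-3, b=-1 — original: tmp becomes 3; next acc becomes 1; next (max((-acc), min(tmp, 6)) == (3 * acc)) evaluates to true; next tmp becomes 1; next acc becomes -3; next final value -13. revised: cur becomes 3; next acc becomes 1; next (max((-acc), min(cur, 6)) == (3 * acc)) evaluates to true; next cur becomes 1; next acc becomes -3; next final value -13. Both give -13.
Sweeping the whole domain (28 inputs) finds no disagreement.
verdict: equivalent


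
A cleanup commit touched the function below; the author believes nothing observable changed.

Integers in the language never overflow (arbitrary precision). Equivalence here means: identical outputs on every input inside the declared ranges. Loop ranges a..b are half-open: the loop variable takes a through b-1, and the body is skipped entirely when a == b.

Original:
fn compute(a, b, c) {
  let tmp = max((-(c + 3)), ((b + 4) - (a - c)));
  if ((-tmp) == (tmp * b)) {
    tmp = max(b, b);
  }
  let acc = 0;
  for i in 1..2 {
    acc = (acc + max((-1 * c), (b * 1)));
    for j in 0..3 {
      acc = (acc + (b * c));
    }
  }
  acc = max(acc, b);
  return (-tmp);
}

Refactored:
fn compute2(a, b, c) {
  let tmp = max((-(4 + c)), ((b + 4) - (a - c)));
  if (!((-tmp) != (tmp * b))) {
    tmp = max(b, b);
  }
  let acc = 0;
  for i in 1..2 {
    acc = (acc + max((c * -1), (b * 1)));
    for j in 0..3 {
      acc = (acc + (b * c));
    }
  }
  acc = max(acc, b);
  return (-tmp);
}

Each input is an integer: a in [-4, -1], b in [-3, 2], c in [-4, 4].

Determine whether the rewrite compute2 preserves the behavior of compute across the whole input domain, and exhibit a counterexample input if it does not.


a=-3, b=-3, c=-4 yields -1 from compute but 3 from compute2.
verdict: not equivalent; witness: a=-3, b=-3, c=-4


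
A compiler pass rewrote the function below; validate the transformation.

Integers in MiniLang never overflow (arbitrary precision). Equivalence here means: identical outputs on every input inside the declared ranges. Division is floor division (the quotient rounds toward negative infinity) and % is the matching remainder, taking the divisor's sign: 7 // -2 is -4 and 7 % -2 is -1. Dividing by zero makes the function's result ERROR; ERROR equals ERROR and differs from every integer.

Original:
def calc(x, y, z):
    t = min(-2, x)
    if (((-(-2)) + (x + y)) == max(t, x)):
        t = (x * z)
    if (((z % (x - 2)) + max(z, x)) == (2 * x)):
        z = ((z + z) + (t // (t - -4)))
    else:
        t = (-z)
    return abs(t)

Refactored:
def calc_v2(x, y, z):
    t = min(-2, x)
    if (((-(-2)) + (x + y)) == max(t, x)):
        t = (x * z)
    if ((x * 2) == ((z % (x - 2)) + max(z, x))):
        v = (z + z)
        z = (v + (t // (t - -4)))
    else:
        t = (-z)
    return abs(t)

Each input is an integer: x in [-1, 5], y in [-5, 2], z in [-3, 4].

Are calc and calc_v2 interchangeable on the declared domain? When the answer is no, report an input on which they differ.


The two are interchangeable: statement counts differ; and local variable names differ, and every declared input agrees.
As a probe, take x=5, y=0, z=-1: calc runs t := -2 | (((-(-2)) + (x + y)) == max(t, x)): false | (((z % (x - 2)) + max(z, x)) == (2 * x)): false | t := 1 | result 1; calc_v2 runs t := -2 | (((-(-2)) + (x + y)) == max(t, x)): false | ((x * 2) == ((z % (x - 2)) + max(z, x))): false | t := 1 | result 1; both end at 1.
Every one of the 448 inputs gives matching results.
verdict: equivalent


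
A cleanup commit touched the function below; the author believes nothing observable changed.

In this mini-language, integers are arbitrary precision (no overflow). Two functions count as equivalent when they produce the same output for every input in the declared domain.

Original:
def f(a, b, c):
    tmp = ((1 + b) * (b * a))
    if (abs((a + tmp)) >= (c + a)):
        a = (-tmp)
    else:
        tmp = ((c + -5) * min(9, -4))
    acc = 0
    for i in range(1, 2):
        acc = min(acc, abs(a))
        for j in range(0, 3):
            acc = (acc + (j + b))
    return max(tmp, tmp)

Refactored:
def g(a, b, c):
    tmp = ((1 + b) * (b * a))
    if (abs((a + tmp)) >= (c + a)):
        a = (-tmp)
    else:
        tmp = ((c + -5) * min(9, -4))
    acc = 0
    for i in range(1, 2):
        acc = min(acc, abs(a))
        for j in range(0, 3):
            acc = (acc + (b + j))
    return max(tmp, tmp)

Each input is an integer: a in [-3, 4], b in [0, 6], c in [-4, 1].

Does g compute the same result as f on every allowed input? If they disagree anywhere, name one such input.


Behavior is preserved: although same computation, different form, the outputs never diverge.
One worked example (a=4, b=4, c=-2) — f: tmp=80, then (abs((a + tmp)) >= (c + a)) is true, then a=-80, then acc=0, then (i=1), then acc=0, then (j=0), then acc=4, then (j=1), then acc=9, then (j=2), then acc=15, then returns 80; g: tmp=80, then (abs((a + tmp)) >= (c + a)) is true, then a=-80, then acc=0, then (i=1), then acc=0, then (j=0), then acc=4, then (j=1), then acc=9, then (j=2), then acc=15, then returns 80; agreement on 80.
Every one of the 336 inputs gives matching results.
verdict: equivalent


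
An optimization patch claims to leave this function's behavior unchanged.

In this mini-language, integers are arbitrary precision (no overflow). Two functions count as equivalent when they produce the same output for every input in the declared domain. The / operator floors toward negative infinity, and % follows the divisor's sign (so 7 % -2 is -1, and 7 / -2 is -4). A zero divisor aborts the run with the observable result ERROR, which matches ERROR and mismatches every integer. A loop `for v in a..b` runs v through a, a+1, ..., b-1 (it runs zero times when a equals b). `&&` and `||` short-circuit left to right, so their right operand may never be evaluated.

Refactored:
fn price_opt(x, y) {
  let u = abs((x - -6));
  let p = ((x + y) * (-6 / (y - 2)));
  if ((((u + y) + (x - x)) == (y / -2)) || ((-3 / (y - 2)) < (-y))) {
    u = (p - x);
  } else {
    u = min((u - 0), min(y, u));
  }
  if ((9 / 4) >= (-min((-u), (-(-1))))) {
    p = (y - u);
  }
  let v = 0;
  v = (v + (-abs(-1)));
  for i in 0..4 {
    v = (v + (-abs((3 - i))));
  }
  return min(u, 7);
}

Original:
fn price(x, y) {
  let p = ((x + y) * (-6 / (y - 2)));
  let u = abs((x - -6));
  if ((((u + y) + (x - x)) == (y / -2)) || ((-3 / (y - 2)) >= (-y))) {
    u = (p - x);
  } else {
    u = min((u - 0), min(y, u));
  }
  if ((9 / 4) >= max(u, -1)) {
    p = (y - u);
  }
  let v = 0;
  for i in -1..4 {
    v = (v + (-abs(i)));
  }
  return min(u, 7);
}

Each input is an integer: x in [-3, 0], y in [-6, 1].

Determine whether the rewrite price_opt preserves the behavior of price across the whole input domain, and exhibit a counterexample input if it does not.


Take x=-3, y=-6.
price: p := 0 | u := 3 | ((((u + y) + (x - x)) == (y / -2)) || ((-3 / (y - 2)) >= (-y))): false | u := -6 | ((9 / 4) >= max(u, -1)): true | p := 0 | v := 0 | iter i=-1: | v := -1 | iter i=0: | v := -1 | iter i=1: | v := -2 | iter i=2: | v := -4 | iter i=3: | v := -7 | result -6
price_opt: u := 3 | p := 0 | ((((u + y) + (x - x)) == (y / -2)) || ((-3 / (y - 2)) < (-y))): true | u := 3 | ((9 / 4) >= (-min((-u), (-(-1))))): false | v := 0 | v := -1 | iter i=0: | v := -4 | iter i=1: | v := -6 | iter i=2: | v := -7 | iter i=3: | v := -7 | result 3
-6 != 3, so the rewrite changes behavior.
verdict: not equivalent; witness: x=-3, y=-6


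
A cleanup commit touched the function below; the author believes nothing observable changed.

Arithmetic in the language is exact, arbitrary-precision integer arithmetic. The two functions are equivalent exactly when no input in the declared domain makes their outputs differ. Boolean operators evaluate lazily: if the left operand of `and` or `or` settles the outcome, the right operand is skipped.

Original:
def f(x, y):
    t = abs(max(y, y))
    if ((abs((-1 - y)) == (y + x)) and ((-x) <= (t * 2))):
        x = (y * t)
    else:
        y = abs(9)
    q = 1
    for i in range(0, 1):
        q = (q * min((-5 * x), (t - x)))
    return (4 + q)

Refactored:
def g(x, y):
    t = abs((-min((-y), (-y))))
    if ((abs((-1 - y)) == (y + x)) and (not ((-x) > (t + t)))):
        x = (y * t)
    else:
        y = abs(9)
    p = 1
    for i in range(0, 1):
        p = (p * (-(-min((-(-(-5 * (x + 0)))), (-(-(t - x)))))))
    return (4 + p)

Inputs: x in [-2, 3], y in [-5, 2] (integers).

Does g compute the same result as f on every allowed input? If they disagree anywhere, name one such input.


Reading the diff, among the changes: local variable names differ, and arithmetic usage differs, and comparison usage differs, and min/max/abs usage differs, and boolean connective usage differs, and constant usage differs.
As a probe, take x=0, y=-1: f runs t := 1 | ((abs((-1 - y)) == (y + x)) and ((-x) <= (t * 2))): false | y := 9 | q := 1 | iter i=0: | q := 0 | result 4; g runs t := 1 | ((abs((-1 - y)) == (y + x)) and (not ((-x) > (t + t)))): false | y := 9 | p := 1 | iter i=0: | p := 0 | result 4; both end at 4.
Across all 48 domain points the two functions coincide.
verdict: equivalent


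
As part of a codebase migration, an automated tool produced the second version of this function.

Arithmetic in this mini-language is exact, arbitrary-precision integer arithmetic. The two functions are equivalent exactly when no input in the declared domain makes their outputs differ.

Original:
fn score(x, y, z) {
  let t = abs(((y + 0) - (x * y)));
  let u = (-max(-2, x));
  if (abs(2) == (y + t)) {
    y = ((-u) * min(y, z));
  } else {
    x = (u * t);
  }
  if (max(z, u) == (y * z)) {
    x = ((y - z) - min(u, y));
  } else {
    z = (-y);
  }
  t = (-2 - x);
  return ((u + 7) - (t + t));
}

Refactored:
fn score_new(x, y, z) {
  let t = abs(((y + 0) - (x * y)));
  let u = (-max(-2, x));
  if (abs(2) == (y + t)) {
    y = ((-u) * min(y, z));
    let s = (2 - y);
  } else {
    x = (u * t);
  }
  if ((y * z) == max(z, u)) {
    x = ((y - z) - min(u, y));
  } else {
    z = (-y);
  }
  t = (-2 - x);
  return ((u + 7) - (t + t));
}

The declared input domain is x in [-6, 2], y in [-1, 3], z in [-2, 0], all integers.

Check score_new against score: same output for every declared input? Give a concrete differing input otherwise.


Beyond behavior-preserving changes, the revision adds an assignment to `s` whose value nothing reads; all 135 inputs agree.
verdict: equivalent


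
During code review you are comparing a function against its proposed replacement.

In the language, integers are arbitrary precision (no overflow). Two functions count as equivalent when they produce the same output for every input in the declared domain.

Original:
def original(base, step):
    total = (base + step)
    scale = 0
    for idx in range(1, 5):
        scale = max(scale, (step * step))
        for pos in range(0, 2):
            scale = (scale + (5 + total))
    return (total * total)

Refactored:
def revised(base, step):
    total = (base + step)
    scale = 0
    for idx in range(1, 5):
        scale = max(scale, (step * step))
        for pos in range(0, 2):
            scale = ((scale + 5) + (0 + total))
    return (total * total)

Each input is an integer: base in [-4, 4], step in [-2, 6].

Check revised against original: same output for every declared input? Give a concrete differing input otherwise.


Reading the diff, among the changes: constant usage differs, plus arithmetic usage differs.
One worked example (base=-3, step=4) — original: total := 1 | scale := 0 | iter idx=1: | scale := 16 | iter pos=0: | scale := 22 | iter pos=1: | scale := 28 | iter idx=2: | scale := 28 | iter pos=0: | scale := 34 | iter pos=1: | scale := 40 | iter idx=3: | scale := 40 | iter pos=0: | scale := 46 | iter pos=1: | scale := 52 | iter idx=4: | scale := 52 | iter pos=0: | scale := 58 | iter pos=1: | scale := 64 | result 1; revised: total := 1 | scale := 0 | iter idx=1: | scale := 16 | iter pos=0: | scale := 22 | iter pos=1: | scale := 28 | iter idx=2: | scale := 28 | iter pos=0: | scale := 34 | iter pos=1: | scale := 40 | iter idx=3: | scale := 40 | iter pos=0: | scale := 46 | iter pos=1: | scale := 52 | iter idx=4: | scale := 52 | iter pos=0: | scale := 58 | iter pos=1: | scale := 64 | result 1; agreement on 1.
Checked all 81 inputs in the declared domain: the outputs agree on every one.
verdict: equivalent


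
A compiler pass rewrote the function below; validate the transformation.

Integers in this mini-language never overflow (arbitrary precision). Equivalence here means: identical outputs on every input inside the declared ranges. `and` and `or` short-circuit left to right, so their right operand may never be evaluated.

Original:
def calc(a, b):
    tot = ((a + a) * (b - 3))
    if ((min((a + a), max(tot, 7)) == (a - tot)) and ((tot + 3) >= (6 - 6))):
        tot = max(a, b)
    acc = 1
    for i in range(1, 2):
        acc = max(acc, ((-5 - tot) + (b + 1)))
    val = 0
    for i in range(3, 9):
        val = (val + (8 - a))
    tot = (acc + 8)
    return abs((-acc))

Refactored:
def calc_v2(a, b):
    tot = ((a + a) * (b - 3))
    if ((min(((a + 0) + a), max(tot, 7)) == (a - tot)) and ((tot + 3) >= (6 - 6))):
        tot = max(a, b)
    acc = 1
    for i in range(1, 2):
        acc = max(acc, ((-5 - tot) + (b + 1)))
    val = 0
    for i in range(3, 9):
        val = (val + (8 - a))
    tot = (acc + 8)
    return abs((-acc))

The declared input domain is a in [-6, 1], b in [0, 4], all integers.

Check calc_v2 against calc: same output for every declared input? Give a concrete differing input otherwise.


Side by side, the visible changes include: constant usage differs, and arithmetic usage differs.
Tracing a=-5, b=2: calc: tot = 10; ((min((a + a), max(tot, 7)) == (a - tot)) and ((tot + 3) >= (6 - 6))) -> false; acc = 1; [i=1]; acc = 1; val = 0; [i=3]; val = 13; [i=4]; val = 26; [i=5]; val = 39; [i=6]; val = 52; [i=7]; val = 65; [i=8]; val = 78; tot = 9; return 1 | calc_v2: tot = 10; ((min(((a + 0) + a), max(tot, 7)) == (a - tot)) and ((tot + 3) >= (6 - 6))) -> false; acc = 1; [i=1]; acc = 1; val = 0; [i=3]; val = 13; [i=4]; val = 26; [i=5]; val = 39; [i=6]; val = 52; [i=7]; val = 65; [i=8]; val = 78; tot = 9; return 1 — matching result 1.
Across all 40 domain points the two functions coincide.
verdict: equivalent


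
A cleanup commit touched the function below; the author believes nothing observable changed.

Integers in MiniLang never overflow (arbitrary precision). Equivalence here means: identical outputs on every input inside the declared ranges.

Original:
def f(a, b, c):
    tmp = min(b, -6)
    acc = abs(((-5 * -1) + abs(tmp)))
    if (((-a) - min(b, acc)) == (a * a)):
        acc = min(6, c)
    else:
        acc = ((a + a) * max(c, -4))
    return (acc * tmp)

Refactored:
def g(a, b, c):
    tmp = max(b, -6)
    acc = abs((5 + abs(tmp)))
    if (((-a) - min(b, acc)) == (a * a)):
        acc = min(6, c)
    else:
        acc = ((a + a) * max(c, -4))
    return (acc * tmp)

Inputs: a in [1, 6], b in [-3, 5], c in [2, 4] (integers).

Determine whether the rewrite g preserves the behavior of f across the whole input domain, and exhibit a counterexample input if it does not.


Run the pair on a=1, b=-3, c=2.
f: tmp := -6 | acc := 11 | (((-a) - min(b, acc)) == (a * a)): false | acc := 4 | result -24
g: tmp := -3 | acc := 8 | (((-a) - min(b, acc)) == (a * a)): false | acc := 4 | result -12
-24 vs -12 — the two versions disagree here.
verdict: not equivalent; witness: a=1, b=-3, c=2


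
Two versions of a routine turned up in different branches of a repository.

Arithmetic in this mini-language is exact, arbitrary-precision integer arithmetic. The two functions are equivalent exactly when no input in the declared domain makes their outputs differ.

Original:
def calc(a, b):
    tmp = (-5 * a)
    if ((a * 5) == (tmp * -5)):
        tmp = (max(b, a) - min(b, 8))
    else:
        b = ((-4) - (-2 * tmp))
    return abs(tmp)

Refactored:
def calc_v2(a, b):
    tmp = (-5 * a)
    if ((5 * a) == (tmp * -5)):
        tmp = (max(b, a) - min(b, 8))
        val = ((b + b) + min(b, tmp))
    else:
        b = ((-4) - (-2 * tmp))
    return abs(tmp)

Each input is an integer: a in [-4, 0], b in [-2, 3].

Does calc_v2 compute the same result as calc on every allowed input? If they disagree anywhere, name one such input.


Behavior is preserved: although arithmetic usage differs, plus local variable names differ, plus min/max/abs usage differs, plus statement counts differ, the outputs never diverge.
Spot check at a=-1, b=0 — calc: tmp becomes 5; next ((a * 5) == (tmp * -5)) evaluates to false; next b becomes 6; next final value 5. calc_v2: tmp becomes 5; next ((5 * a) == (tmp * -5)) evaluates to false; next b becomes 6; next final value 5. Both give 5.
Sweeping the whole domain (30 inputs) finds no disagreement.
verdict: equivalent


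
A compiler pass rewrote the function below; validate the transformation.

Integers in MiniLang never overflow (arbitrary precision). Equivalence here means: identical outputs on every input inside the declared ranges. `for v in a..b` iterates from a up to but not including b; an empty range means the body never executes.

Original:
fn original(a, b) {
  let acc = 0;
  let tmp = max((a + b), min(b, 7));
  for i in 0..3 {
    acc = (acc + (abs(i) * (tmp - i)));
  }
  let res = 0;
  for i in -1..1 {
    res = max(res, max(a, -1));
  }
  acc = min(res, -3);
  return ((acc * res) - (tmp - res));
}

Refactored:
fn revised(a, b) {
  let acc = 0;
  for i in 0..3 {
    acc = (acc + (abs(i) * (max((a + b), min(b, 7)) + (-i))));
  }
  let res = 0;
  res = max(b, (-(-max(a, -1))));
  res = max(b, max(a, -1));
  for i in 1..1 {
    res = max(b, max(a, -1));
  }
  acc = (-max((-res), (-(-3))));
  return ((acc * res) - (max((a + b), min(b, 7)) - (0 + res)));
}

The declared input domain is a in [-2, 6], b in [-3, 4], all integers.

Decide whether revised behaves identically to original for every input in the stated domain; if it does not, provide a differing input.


These are not equivalent — on a=-2, b=-3 the outputs split (3 vs 5).
original: acc := 0 | tmp := -3 | iter i=0: | acc := 0 | iter i=1: | acc := -4 | iter i=2: | acc := -14 | res := 0 | iter i=-1: | res := 0 | iter i=0: | res := 0 | acc := -3 | result 3
revised: acc := 0 | iter i=0: | acc := 0 | iter i=1: | acc := -4 | iter i=2: | acc := -14 | res := 0 | res := -1 | res := -1 | loop over i: empty range | acc := -3 | result 5
verdict: not equivalent; witness: a=-2, b=-3


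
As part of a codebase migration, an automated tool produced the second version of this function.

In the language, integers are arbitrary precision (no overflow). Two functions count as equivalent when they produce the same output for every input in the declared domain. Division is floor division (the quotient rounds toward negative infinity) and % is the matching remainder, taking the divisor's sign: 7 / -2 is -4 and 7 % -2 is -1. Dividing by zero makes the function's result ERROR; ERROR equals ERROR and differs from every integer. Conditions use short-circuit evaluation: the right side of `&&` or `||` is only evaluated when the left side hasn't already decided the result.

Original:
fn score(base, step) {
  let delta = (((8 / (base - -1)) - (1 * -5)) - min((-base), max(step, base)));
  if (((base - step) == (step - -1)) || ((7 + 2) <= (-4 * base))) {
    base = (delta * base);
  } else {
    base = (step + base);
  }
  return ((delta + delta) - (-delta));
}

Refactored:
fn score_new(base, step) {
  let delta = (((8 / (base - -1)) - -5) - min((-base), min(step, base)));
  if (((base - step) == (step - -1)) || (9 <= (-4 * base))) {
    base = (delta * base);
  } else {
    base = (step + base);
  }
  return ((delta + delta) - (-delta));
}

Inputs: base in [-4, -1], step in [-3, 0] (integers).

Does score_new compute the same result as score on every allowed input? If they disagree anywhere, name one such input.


There is a counterexample at base=-4, step=-3: 15 on one side, 18 on the other.
score: delta=5, then (((base - step) == (step - -1)) || ((7 + 2) <= (-4 * base))) is true, then base=-20, then returns 15
score_new: delta=6, then (((base - step) == (step - -1)) || (9 <= (-4 * base))) is true, then base=-24, then returns 18
verdict: not equivalent; witness: base=-4, step=-3


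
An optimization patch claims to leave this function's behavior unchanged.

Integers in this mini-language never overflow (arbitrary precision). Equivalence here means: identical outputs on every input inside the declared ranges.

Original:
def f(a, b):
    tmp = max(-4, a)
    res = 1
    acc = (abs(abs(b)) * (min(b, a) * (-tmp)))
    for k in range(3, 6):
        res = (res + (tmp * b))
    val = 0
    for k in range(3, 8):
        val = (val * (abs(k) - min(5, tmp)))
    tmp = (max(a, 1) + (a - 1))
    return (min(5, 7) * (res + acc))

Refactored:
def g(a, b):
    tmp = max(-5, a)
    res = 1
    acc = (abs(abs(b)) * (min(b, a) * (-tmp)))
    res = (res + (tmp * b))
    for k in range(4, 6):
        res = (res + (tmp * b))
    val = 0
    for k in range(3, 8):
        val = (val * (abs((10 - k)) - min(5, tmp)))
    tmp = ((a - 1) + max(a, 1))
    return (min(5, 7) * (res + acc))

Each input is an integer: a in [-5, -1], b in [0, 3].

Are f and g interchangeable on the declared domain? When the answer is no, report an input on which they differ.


The rewrite breaks on a=-5, b=1, where the results are -155 and -195.
f: tmp := -4 | res := 1 | acc := -20 | iter k=3: | res := -3 | iter k=4: | res := -7 | iter k=5: | res := -11 | val := 0 | iter k=3: | val := 0 | iter k=4: | val := 0 | iter k=5: | val := 0 | iter k=6: | val := 0 | iter k=7: | val := 0 | tmp := -5 | result -155
g: tmp := -5 | res := 1 | acc := -25 | res := -4 | iter k=4: | res := -9 | iter k=5: | res := -14 | val := 0 | iter k=3: | val := 0 | iter k=4: | val := 0 | iter k=5: | val := 0 | iter k=6: | val := 0 | iter k=7: | val := 0 | tmp := -5 | result -195
verdict: not equivalent; witness: a=-5, b=1


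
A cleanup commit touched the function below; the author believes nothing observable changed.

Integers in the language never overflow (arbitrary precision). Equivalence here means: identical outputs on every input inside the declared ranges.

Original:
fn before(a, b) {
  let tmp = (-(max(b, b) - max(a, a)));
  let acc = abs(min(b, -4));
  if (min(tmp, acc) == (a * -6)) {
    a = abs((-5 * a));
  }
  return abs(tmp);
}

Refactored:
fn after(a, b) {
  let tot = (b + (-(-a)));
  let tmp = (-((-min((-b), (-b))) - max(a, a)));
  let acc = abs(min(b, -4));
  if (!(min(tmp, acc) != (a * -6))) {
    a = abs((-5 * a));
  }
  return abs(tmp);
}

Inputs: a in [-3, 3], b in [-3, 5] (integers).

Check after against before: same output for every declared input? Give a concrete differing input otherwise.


Differences: statement counts differ, local variable names differ, arithmetic usage differs, boolean connective usage differs, min/max/abs usage differs, comparison usage differs — yet all 63 inputs agree.
verdict: equivalent


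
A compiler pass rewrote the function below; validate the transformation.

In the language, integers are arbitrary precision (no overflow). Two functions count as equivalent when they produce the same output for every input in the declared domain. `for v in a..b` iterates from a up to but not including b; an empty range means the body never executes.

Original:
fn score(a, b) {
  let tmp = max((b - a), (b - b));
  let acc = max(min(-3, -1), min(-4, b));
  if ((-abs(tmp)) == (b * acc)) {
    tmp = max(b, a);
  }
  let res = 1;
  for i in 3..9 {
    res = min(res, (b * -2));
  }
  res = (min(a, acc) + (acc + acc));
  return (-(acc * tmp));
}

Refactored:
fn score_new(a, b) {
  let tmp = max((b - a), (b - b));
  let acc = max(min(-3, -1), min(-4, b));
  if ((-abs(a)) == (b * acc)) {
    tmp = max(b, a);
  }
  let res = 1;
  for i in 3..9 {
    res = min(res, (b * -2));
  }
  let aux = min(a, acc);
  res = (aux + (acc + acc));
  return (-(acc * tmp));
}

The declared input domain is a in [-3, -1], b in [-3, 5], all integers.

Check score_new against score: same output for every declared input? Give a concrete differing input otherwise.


The rewrite breaks on a=-3, b=1, where the results are 12 and 3.
score: tmp = 4; acc = -3; ((-abs(tmp)) == (b * acc)) -> false; res = 1; [i=3]; res = -2; [i=4]; res = -2; [i=5]; res = -2; [i=6]; res = -2; [i=7]; res = -2; [i=8]; res = -2; res = -9; return 12
score_new: tmp = 4; acc = -3; ((-abs(a)) == (b * acc)) -> true; tmp = 1; res = 1; [i=3]; res = -2; [i=4]; res = -2; [i=5]; res = -2; [i=6]; res = -2; [i=7]; res = -2; [i=8]; res = -2; aux = -3; res = -9; return 3
verdict: not equivalent; witness: a=-3, b=1


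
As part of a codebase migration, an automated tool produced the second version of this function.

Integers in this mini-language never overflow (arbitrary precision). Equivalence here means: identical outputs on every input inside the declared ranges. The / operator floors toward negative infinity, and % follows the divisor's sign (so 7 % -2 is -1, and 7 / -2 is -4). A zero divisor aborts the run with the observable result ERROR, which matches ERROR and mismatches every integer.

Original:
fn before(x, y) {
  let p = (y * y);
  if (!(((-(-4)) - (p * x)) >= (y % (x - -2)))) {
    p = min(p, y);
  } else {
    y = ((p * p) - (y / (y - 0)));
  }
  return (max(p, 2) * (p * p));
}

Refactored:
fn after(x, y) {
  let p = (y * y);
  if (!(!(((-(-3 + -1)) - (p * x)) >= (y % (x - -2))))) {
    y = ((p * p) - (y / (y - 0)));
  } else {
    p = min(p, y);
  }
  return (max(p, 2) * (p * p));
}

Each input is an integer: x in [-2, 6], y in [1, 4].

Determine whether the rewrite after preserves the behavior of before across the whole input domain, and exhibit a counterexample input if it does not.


Differences: boolean connective usage differs; also constant usage differs; also arithmetic usage differs — yet all 36 inputs agree.
verdict: equivalent


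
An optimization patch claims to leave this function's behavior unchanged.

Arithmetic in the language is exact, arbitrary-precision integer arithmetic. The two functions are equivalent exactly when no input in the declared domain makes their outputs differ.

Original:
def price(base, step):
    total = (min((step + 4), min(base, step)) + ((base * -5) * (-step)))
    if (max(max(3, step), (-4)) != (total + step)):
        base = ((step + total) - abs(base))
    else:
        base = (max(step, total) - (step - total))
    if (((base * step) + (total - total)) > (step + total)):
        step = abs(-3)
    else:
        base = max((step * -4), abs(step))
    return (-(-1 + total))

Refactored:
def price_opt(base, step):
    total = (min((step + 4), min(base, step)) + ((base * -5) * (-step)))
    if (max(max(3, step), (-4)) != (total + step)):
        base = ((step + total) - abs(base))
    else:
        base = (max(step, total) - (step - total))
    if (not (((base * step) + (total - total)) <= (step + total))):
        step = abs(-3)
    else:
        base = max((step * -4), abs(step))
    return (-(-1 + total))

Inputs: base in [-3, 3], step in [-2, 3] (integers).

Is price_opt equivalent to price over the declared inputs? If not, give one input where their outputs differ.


Reading the diff, among the changes: comparison usage differs; boolean connective usage differs.
As a probe, take base=2, step=-2: price runs total = -22; (max(max(3, step), (-4)) != (total + step)) -> true; base = -26; (((base * step) + (total - total)) > (step + total)) -> true; step = 3; return 23; price_opt runs total = -22; (max(max(3, step), (-4)) != (total + step)) -> true; base = -26; (not (((base * step) + (total - total)) <= (step + total))) -> true; step = 3; return 23; both end at 23.
Every one of the 42 inputs gives matching results.
verdict: equivalent


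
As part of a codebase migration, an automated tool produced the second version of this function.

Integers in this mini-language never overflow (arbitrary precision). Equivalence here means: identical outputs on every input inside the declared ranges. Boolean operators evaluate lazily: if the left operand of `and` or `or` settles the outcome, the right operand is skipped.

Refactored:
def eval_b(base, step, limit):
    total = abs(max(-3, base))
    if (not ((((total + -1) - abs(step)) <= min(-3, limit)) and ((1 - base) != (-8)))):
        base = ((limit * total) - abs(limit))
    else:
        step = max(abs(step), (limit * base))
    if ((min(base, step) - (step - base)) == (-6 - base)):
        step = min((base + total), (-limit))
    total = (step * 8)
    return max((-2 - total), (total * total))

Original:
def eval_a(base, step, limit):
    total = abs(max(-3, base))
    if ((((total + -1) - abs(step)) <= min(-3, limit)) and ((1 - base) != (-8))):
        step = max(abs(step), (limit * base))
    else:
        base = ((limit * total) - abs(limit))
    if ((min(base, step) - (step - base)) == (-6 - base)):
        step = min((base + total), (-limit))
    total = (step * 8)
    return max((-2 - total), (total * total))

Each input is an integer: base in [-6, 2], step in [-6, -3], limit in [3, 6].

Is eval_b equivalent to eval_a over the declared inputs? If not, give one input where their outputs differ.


Differences: boolean connective usage differs — yet all 144 inputs agree.
verdict: equivalent
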